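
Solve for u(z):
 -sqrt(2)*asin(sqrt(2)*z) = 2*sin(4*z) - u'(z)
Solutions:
 u(z) = C1 + sqrt(2)*(z*asin(sqrt(2)*z) + sqrt(2)*sqrt(1 - 2*z^2)/2) - cos(4*z)/2


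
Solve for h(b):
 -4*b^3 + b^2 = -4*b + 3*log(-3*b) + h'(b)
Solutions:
 h(b) = C1 - b^4 + b^3/3 + 2*b^2 - 3*b*log(-b) + 3*b*(1 - log(3))


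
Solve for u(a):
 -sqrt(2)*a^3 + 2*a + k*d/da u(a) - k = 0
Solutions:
 u(a) = C1 + sqrt(2)*a^4/(4*k) - a^2/k + a


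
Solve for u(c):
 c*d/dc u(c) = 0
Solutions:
 u(c) = C1


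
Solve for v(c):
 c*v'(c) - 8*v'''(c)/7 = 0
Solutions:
 v(c) = C1 + Integral(C2*airyai(7^(1/3)*c/2) + C3*airybi(7^(1/3)*c/2), c)


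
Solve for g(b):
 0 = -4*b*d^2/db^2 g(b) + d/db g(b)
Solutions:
 g(b) = C1 + C2*b^(5/4)


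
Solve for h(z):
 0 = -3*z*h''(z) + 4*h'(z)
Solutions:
 h(z) = C1 + C2*z^(7/3)


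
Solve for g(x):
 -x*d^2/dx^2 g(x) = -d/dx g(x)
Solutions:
 g(x) = C1 + C2*x^2


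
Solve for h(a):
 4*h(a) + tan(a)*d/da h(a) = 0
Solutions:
 h(a) = C1/sin(a)^4


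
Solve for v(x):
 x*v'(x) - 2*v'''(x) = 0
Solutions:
 v(x) = C1 + Integral(C2*airyai(2^(2/3)*x/2) + C3*airybi(2^(2/3)*x/2), x)


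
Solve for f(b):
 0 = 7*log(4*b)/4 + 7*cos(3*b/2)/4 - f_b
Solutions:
 f(b) = C1 + 7*b*log(b)/4 - 7*b/4 + 7*b*log(2)/2 + 7*sin(3*b/2)/6


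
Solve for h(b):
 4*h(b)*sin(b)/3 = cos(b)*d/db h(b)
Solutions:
 h(b) = C1/cos(b)^(4/3)


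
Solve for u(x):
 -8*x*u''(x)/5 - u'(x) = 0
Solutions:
 u(x) = C1 + C2*x^(3/8)


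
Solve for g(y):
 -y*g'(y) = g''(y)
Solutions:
 g(y) = C1 + C2*erf(sqrt(2)*y/2)


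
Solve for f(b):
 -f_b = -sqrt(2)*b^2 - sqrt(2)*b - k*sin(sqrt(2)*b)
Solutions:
 f(b) = C1 + sqrt(2)*b^3/3 + sqrt(2)*b^2/2 - sqrt(2)*k*cos(sqrt(2)*b)/2


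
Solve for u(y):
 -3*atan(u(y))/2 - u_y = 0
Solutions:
 Integral(1/atan(_y), (_y, u(y))) = C1 - 3*y/2


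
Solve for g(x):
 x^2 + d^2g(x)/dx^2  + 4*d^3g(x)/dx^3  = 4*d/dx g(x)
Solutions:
 g(x) = C1 + C2*exp(x*(-1 + sqrt(65))/8) + C3*exp(-x*(1 + sqrt(65))/8) + x^3/12 + x^2/16 + 17*x/32


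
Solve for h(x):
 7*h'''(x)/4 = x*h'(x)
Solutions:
 h(x) = C1 + Integral(C2*airyai(14^(2/3)*x/7) + C3*airybi(14^(2/3)*x/7), x)


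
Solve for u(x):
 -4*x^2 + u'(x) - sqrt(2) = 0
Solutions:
 u(x) = C1 + 4*x^3/3 + sqrt(2)*x


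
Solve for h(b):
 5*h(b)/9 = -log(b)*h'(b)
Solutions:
 h(b) = C1*exp(-5*li(b)/9)


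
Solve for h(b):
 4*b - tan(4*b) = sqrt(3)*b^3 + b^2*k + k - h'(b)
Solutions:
 h(b) = C1 + sqrt(3)*b^4/4 + b^3*k/3 - 2*b^2 + b*k - log(cos(4*b))/4


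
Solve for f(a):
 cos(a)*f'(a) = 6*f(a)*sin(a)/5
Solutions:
 f(a) = C1/cos(a)^(6/5)


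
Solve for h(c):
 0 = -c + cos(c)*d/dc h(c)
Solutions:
 h(c) = C1 + Integral(c/cos(c), c)


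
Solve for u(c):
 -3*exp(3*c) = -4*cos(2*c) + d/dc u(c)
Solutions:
 u(c) = C1 - exp(3*c) + 2*sin(2*c)


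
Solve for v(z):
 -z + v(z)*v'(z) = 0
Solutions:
 v(z) = -sqrt(C1 + z^2)
 v(z) = sqrt(C1 + z^2)


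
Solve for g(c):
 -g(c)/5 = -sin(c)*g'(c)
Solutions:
 g(c) = C1*(cos(c) - 1)^(1/10)/(cos(c) + 1)^(1/10)


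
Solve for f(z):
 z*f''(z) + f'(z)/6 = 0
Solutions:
 f(z) = C1 + C2*z^(5/6)


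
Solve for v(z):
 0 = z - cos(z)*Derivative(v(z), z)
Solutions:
 v(z) = C1 + Integral(z/cos(z), z)


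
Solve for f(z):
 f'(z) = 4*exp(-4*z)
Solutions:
 f(z) = C1 - exp(-4*z)


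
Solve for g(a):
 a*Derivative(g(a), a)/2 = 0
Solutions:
 g(a) = C1


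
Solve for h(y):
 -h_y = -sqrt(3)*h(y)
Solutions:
 h(y) = C1*exp(sqrt(3)*y)


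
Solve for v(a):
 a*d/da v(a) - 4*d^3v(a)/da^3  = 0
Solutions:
 v(a) = C1 + Integral(C2*airyai(2^(1/3)*a/2) + C3*airybi(2^(1/3)*a/2), a)


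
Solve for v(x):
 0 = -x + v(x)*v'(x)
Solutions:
 v(x) = -sqrt(C1 + x^2)
 v(x) = sqrt(C1 + x^2)


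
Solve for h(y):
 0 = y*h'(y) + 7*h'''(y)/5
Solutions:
 h(y) = C1 + Integral(C2*airyai(-5^(1/3)*7^(2/3)*y/7) + C3*airybi(-5^(1/3)*7^(2/3)*y/7), y)


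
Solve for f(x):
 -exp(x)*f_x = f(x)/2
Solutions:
 f(x) = C1*exp(exp(-x)/2)


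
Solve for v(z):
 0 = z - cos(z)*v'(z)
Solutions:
 v(z) = C1 + Integral(z/cos(z), z)


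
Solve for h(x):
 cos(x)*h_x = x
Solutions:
 h(x) = C1 + Integral(x/cos(x), x)


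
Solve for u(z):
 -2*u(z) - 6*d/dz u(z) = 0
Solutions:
 u(z) = C1*exp(-z/3)


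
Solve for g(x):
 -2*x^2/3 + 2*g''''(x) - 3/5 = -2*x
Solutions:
 g(x) = C1 + C2*x + C3*x^2 + C4*x^3 + x^6/1080 - x^5/120 + x^4/80


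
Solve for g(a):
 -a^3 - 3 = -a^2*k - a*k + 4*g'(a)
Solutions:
 g(a) = C1 - a^4/16 + a^3*k/12 + a^2*k/8 - 3*a/4


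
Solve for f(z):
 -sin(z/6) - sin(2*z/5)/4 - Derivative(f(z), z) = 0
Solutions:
 f(z) = C1 + 6*cos(z/6) + 5*cos(2*z/5)/8


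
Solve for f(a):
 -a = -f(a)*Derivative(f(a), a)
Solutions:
 f(a) = -sqrt(C1 + a^2)
 f(a) = sqrt(C1 + a^2)


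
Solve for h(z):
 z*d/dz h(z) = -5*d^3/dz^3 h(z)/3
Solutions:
 h(z) = C1 + Integral(C2*airyai(-3^(1/3)*5^(2/3)*z/5) + C3*airybi(-3^(1/3)*5^(2/3)*z/5), z)


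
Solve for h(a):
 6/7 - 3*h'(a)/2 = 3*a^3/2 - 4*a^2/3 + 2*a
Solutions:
 h(a) = C1 - a^4/4 + 8*a^3/27 - 2*a^2/3 + 4*a/7


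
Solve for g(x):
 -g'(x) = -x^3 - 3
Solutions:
 g(x) = C1 + x^4/4 + 3*x


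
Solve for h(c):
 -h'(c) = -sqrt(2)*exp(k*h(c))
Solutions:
 h(c) = Piecewise((log(-1/(C1*k + sqrt(2)*c*k))/k, Ne(k, 0)), (nan, True))
 h(c) = Piecewise((C1 + sqrt(2)*c, Eq(k, 0)), (nan, True))


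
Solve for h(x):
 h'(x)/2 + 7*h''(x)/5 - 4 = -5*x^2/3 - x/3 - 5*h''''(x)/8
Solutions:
 h(x) = C1 + C2*exp(-6^(1/3)*x*(-(225 + sqrt(182337))^(1/3) + 28*6^(1/3)/(225 + sqrt(182337))^(1/3))/30)*sin(2^(1/3)*3^(1/6)*x*(84*2^(1/3)/(225 + sqrt(182337))^(1/3) + 3^(2/3)*(225 + sqrt(182337))^(1/3))/30) + C3*exp(-6^(1/3)*x*(-(225 + sqrt(182337))^(1/3) + 28*6^(1/3)/(225 + sqrt(182337))^(1/3))/30)*cos(2^(1/3)*3^(1/6)*x*(84*2^(1/3)/(225 + sqrt(182337))^(1/3) + 3^(2/3)*(225 + sqrt(182337))^(1/3))/30) + C4*exp(6^(1/3)*x*(-(225 + sqrt(182337))^(1/3) + 28*6^(1/3)/(225 + sqrt(182337))^(1/3))/15) - 10*x^3/9 + 9*x^2 - 212*x/5


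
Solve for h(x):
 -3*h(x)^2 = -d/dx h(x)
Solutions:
 h(x) = -1/(C1 + 3*x)


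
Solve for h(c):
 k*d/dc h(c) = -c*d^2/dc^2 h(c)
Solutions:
 h(c) = C1 + c^(1 - re(k))*(C2*sin(log(c)*Abs(im(k))) + C3*cos(log(c)*im(k)))


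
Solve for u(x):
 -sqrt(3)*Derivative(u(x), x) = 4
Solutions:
 u(x) = C1 - 4*sqrt(3)*x/3


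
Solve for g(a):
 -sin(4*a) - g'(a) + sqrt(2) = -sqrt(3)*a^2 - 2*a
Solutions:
 g(a) = C1 + sqrt(3)*a^3/3 + a^2 + sqrt(2)*a + cos(4*a)/4


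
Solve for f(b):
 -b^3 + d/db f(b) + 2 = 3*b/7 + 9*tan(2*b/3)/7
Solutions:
 f(b) = C1 + b^4/4 + 3*b^2/14 - 2*b - 27*log(cos(2*b/3))/14


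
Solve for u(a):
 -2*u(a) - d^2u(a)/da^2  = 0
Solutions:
 u(a) = C1*sin(sqrt(2)*a) + C2*cos(sqrt(2)*a)


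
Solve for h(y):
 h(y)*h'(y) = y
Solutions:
 h(y) = -sqrt(C1 + y^2)
 h(y) = sqrt(C1 + y^2)


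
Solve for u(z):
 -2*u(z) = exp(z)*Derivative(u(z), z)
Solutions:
 u(z) = C1*exp(2*exp(-z))


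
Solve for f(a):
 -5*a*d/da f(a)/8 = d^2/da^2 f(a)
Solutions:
 f(a) = C1 + C2*erf(sqrt(5)*a/4)


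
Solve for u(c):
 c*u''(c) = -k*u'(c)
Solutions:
 u(c) = C1 + c^(1 - re(k))*(C2*sin(log(c)*Abs(im(k))) + C3*cos(log(c)*im(k)))


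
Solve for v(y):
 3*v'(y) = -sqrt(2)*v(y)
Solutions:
 v(y) = C1*exp(-sqrt(2)*y/3)


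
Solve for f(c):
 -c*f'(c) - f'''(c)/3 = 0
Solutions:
 f(c) = C1 + Integral(C2*airyai(-3^(1/3)*c) + C3*airybi(-3^(1/3)*c), c)


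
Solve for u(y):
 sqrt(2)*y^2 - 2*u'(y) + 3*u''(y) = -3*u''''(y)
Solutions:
 u(y) = C1 + C2*exp(3^(1/3)*y*(-(3 + 2*sqrt(3))^(1/3) + 3^(1/3)/(3 + 2*sqrt(3))^(1/3))/6)*sin(3^(1/6)*y*(3/(3 + 2*sqrt(3))^(1/3) + 3^(2/3)*(3 + 2*sqrt(3))^(1/3))/6) + C3*exp(3^(1/3)*y*(-(3 + 2*sqrt(3))^(1/3) + 3^(1/3)/(3 + 2*sqrt(3))^(1/3))/6)*cos(3^(1/6)*y*(3/(3 + 2*sqrt(3))^(1/3) + 3^(2/3)*(3 + 2*sqrt(3))^(1/3))/6) + C4*exp(-3^(1/3)*y*(-(3 + 2*sqrt(3))^(1/3) + 3^(1/3)/(3 + 2*sqrt(3))^(1/3))/3) + sqrt(2)*y^3/6 + 3*sqrt(2)*y^2/4 + 9*sqrt(2)*y/4


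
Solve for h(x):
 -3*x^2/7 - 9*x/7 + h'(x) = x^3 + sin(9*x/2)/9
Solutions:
 h(x) = C1 + x^4/4 + x^3/7 + 9*x^2/14 - 2*cos(9*x/2)/81


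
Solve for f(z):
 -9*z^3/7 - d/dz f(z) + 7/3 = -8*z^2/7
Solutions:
 f(z) = C1 - 9*z^4/28 + 8*z^3/21 + 7*z/3


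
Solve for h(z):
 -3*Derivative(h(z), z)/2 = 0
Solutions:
 h(z) = C1


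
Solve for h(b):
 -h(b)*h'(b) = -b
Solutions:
 h(b) = -sqrt(C1 + b^2)
 h(b) = sqrt(C1 + b^2)


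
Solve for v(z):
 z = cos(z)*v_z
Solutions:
 v(z) = C1 + Integral(z/cos(z), z)


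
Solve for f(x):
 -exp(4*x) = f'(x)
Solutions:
 f(x) = C1 - exp(4*x)/4


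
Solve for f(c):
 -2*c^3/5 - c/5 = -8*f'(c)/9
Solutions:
 f(c) = C1 + 9*c^4/80 + 9*c^2/80


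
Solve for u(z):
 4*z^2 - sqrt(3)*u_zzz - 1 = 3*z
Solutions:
 u(z) = C1 + C2*z + C3*z^2 + sqrt(3)*z^5/45 - sqrt(3)*z^4/24 - sqrt(3)*z^3/18


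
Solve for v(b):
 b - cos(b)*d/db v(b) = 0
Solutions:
 v(b) = C1 + Integral(b/cos(b), b)


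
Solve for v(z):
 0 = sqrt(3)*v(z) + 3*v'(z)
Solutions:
 v(z) = C1*exp(-sqrt(3)*z/3)


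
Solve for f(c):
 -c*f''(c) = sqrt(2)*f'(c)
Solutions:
 f(c) = C1 + C2*c^(1 - sqrt(2))


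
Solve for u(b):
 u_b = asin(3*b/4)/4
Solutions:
 u(b) = C1 + b*asin(3*b/4)/4 + sqrt(16 - 9*b^2)/12


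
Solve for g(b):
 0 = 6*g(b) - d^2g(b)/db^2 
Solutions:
 g(b) = C1*exp(-sqrt(6)*b) + C2*exp(sqrt(6)*b)


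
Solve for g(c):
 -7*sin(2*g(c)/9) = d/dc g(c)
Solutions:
 7*c + 9*log(cos(2*g(c)/9) - 1)/4 - 9*log(cos(2*g(c)/9) + 1)/4 = C1


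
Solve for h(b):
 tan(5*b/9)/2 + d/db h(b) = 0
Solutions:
 h(b) = C1 + 9*log(cos(5*b/9))/10


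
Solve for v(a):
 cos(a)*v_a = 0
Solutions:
 v(a) = C1


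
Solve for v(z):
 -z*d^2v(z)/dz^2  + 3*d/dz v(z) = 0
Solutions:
 v(z) = C1 + C2*z^4


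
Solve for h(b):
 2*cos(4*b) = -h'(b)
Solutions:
 h(b) = C1 - sin(4*b)/2


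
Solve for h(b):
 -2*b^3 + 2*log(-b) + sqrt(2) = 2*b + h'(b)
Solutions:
 h(b) = C1 - b^4/2 - b^2 + 2*b*log(-b) + b*(-2 + sqrt(2))


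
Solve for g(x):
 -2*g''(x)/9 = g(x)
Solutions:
 g(x) = C1*sin(3*sqrt(2)*x/2) + C2*cos(3*sqrt(2)*x/2)


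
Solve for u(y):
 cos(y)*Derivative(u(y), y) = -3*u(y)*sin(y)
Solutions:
 u(y) = C1*cos(y)^3


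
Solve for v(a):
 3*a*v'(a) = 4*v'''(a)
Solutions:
 v(a) = C1 + Integral(C2*airyai(6^(1/3)*a/2) + C3*airybi(6^(1/3)*a/2), a)


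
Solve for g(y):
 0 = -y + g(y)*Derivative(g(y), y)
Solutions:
 g(y) = -sqrt(C1 + y^2)
 g(y) = sqrt(C1 + y^2)


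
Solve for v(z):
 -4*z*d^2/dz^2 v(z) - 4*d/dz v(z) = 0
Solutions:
 v(z) = C1 + C2*log(z)


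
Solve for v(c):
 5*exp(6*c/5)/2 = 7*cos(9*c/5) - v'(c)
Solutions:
 v(c) = C1 - 25*exp(6*c/5)/12 + 35*sin(9*c/5)/9


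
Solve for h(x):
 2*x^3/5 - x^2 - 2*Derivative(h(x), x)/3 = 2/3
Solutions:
 h(x) = C1 + 3*x^4/20 - x^3/2 - x


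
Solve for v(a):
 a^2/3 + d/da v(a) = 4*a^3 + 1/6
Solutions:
 v(a) = C1 + a^4 - a^3/9 + a/6


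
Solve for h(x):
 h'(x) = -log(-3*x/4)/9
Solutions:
 h(x) = C1 - x*log(-x)/9 + x*(-log(3) + 1 + 2*log(2))/9


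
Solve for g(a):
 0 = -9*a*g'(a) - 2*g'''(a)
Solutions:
 g(a) = C1 + Integral(C2*airyai(-6^(2/3)*a/2) + C3*airybi(-6^(2/3)*a/2), a)


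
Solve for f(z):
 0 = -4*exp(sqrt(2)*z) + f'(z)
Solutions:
 f(z) = C1 + 2*sqrt(2)*exp(sqrt(2)*z)


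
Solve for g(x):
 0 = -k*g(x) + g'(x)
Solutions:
 g(x) = C1*exp(k*x)


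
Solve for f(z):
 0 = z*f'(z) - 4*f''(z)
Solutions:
 f(z) = C1 + C2*erfi(sqrt(2)*z/4)


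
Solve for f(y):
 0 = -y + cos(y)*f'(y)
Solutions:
 f(y) = C1 + Integral(y/cos(y), y)


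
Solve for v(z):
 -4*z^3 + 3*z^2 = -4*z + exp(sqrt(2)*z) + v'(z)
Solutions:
 v(z) = C1 - z^4 + z^3 + 2*z^2 - sqrt(2)*exp(sqrt(2)*z)/2


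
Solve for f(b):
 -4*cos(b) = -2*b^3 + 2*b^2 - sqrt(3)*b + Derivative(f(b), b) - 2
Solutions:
 f(b) = C1 + b^4/2 - 2*b^3/3 + sqrt(3)*b^2/2 + 2*b - 4*sin(b)


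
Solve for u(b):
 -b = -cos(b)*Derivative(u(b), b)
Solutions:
 u(b) = C1 + Integral(b/cos(b), b)


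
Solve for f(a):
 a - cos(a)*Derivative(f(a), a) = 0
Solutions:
 f(a) = C1 + Integral(a/cos(a), a)


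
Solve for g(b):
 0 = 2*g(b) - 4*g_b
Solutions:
 g(b) = C1*exp(b/2)


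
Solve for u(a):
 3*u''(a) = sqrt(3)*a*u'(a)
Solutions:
 u(a) = C1 + C2*erfi(sqrt(2)*3^(3/4)*a/6)


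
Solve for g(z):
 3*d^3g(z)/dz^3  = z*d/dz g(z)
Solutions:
 g(z) = C1 + Integral(C2*airyai(3^(2/3)*z/3) + C3*airybi(3^(2/3)*z/3), z)


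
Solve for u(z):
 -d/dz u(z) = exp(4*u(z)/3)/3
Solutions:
 u(z) = 3*log(-(1/(C1 + 4*z))^(1/4)) + 3*log(3)/2
 u(z) = 3*log(1/(C1 + 4*z))/4 + 3*log(3)/2
 u(z) = 3*log(-I*(1/(C1 + 4*z))^(1/4)) + 3*log(3)/2
 u(z) = 3*log(I*(1/(C1 + 4*z))^(1/4)) + 3*log(3)/2


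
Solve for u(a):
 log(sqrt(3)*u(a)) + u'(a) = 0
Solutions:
 2*Integral(1/(2*log(_y) + log(3)), (_y, u(a))) = C1 - a


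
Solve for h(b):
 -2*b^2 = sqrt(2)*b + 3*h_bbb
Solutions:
 h(b) = C1 + C2*b + C3*b^2 - b^5/90 - sqrt(2)*b^4/72


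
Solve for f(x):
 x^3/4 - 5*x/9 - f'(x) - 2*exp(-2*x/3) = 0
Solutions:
 f(x) = C1 + x^4/16 - 5*x^2/18 + 3*exp(-2*x/3)


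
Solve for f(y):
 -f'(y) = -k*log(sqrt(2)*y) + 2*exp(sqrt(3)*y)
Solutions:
 f(y) = C1 + k*y*log(y) + k*y*(-1 + log(2)/2) - 2*sqrt(3)*exp(sqrt(3)*y)/3


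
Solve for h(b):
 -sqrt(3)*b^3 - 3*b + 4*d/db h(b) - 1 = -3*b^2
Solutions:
 h(b) = C1 + sqrt(3)*b^4/16 - b^3/4 + 3*b^2/8 + b/4


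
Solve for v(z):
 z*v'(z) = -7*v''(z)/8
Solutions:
 v(z) = C1 + C2*erf(2*sqrt(7)*z/7)


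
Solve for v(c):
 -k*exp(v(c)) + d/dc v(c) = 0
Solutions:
 v(c) = log(-1/(C1 + c*k))


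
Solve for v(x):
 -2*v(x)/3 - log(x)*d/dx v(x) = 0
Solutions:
 v(x) = C1*exp(-2*li(x)/3)


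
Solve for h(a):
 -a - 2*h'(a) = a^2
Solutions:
 h(a) = C1 - a^3/6 - a^2/4


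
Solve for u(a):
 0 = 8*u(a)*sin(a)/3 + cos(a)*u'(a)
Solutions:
 u(a) = C1*cos(a)^(8/3)


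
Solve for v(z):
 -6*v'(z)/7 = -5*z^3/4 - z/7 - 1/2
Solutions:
 v(z) = C1 + 35*z^4/96 + z^2/12 + 7*z/12


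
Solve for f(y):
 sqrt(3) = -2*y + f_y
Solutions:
 f(y) = C1 + y^2 + sqrt(3)*y


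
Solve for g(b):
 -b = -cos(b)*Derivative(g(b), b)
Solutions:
 g(b) = C1 + Integral(b/cos(b), b)


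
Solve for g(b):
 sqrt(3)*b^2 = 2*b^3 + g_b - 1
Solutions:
 g(b) = C1 - b^4/2 + sqrt(3)*b^3/3 + b


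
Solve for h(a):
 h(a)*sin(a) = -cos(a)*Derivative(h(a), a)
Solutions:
 h(a) = C1*cos(a)


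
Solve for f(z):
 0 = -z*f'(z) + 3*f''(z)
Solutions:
 f(z) = C1 + C2*erfi(sqrt(6)*z/6)


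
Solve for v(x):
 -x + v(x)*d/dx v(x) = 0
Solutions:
 v(x) = -sqrt(C1 + x^2)
 v(x) = sqrt(C1 + x^2)


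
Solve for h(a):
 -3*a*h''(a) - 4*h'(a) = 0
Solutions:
 h(a) = C1 + C2/a^(1/3)


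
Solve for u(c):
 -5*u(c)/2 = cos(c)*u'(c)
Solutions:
 u(c) = C1*(sin(c) - 1)^(5/4)/(sin(c) + 1)^(5/4)


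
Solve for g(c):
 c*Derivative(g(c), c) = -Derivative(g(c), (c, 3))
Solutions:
 g(c) = C1 + Integral(C2*airyai(-c) + C3*airybi(-c), c)


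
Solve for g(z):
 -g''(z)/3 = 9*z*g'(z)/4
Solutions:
 g(z) = C1 + C2*erf(3*sqrt(6)*z/4)


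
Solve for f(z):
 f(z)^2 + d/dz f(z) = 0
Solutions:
 f(z) = 1/(C1 + z)


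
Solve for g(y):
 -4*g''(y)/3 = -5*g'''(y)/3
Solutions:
 g(y) = C1 + C2*y + C3*exp(4*y/5)


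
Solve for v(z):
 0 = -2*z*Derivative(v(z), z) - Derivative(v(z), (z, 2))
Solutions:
 v(z) = C1 + C2*erf(z)


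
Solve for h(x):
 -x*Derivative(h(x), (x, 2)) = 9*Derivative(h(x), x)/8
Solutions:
 h(x) = C1 + C2/x^(1/8)


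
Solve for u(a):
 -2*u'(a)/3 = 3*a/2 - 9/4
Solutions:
 u(a) = C1 - 9*a^2/8 + 27*a/8


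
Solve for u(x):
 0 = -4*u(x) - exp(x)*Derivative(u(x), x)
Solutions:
 u(x) = C1*exp(4*exp(-x))


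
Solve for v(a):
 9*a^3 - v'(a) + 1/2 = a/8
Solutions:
 v(a) = C1 + 9*a^4/4 - a^2/16 + a/2


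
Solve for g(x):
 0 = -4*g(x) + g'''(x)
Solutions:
 g(x) = C3*exp(2^(2/3)*x) + (C1*sin(2^(2/3)*sqrt(3)*x/2) + C2*cos(2^(2/3)*sqrt(3)*x/2))*exp(-2^(2/3)*x/2)


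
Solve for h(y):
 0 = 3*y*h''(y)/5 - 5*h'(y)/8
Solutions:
 h(y) = C1 + C2*y^(49/24)


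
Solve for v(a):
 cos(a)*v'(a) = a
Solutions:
 v(a) = C1 + Integral(a/cos(a), a)


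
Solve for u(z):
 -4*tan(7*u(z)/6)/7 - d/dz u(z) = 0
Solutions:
 u(z) = -6*asin(C1*exp(-2*z/3))/7 + 6*pi/7
 u(z) = 6*asin(C1*exp(-2*z/3))/7


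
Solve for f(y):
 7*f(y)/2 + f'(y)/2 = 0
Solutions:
 f(y) = C1*exp(-7*y)


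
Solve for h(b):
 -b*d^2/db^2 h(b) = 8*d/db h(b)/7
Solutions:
 h(b) = C1 + C2/b^(1/7)


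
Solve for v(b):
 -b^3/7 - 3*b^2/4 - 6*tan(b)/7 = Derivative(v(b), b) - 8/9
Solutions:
 v(b) = C1 - b^4/28 - b^3/4 + 8*b/9 + 6*log(cos(b))/7


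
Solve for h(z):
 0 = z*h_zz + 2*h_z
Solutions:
 h(z) = C1 + C2/z


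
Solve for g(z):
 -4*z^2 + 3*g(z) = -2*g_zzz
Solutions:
 g(z) = C3*exp(-2^(2/3)*3^(1/3)*z/2) + 4*z^2/3 + (C1*sin(2^(2/3)*3^(5/6)*z/4) + C2*cos(2^(2/3)*3^(5/6)*z/4))*exp(2^(2/3)*3^(1/3)*z/4)


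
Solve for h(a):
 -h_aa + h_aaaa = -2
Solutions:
 h(a) = C1 + C2*a + C3*exp(-a) + C4*exp(a) + a^2


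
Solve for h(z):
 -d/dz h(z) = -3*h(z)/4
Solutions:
 h(z) = C1*exp(3*z/4)


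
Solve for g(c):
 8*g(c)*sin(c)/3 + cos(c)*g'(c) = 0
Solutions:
 g(c) = C1*cos(c)^(8/3)


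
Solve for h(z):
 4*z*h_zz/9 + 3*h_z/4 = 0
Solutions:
 h(z) = C1 + C2/z^(11/16)


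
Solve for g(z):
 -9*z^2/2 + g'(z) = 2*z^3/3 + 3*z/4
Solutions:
 g(z) = C1 + z^4/6 + 3*z^3/2 + 3*z^2/8


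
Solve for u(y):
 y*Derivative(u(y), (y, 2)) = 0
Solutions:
 u(y) = C1 + C2*y


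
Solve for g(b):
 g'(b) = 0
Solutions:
 g(b) = C1


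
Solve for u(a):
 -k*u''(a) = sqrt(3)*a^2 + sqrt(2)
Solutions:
 u(a) = C1 + C2*a - sqrt(3)*a^4/(12*k) - sqrt(2)*a^2/(2*k)


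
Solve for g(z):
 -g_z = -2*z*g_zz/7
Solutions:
 g(z) = C1 + C2*z^(9/2)


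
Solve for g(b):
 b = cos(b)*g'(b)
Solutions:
 g(b) = C1 + Integral(b/cos(b), b)


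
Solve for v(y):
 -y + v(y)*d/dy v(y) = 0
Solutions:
 v(y) = -sqrt(C1 + y^2)
 v(y) = sqrt(C1 + y^2)


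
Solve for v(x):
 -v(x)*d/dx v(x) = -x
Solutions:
 v(x) = -sqrt(C1 + x^2)
 v(x) = sqrt(C1 + x^2)


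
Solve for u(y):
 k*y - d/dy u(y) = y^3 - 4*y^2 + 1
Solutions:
 u(y) = C1 + k*y^2/2 - y^4/4 + 4*y^3/3 - y


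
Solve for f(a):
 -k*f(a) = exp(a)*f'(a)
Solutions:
 f(a) = C1*exp(k*exp(-a))


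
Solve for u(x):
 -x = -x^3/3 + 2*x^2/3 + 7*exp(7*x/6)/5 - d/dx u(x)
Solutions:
 u(x) = C1 - x^4/12 + 2*x^3/9 + x^2/2 + 6*exp(7*x/6)/5


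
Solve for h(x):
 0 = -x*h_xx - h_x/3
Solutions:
 h(x) = C1 + C2*x^(2/3)


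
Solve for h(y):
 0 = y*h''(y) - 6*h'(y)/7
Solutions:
 h(y) = C1 + C2*y^(13/7)


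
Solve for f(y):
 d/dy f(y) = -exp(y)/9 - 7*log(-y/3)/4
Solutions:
 f(y) = C1 - 7*y*log(-y)/4 + 7*y*(1 + log(3))/4 - exp(y)/9


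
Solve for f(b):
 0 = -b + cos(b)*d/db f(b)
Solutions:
 f(b) = C1 + Integral(b/cos(b), b)


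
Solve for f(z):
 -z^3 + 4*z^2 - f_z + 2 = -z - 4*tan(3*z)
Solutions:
 f(z) = C1 - z^4/4 + 4*z^3/3 + z^2/2 + 2*z - 4*log(cos(3*z))/3


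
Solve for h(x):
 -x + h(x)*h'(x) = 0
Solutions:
 h(x) = -sqrt(C1 + x^2)
 h(x) = sqrt(C1 + x^2)


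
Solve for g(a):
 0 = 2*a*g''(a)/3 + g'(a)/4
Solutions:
 g(a) = C1 + C2*a^(5/8)


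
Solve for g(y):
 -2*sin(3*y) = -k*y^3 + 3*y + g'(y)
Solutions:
 g(y) = C1 + k*y^4/4 - 3*y^2/2 + 2*cos(3*y)/3


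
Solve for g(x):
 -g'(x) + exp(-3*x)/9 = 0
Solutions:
 g(x) = C1 - exp(-3*x)/27


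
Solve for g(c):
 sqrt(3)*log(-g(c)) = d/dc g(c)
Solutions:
 -li(-g(c)) = C1 + sqrt(3)*c


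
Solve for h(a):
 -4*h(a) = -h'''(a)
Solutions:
 h(a) = C3*exp(2^(2/3)*a) + (C1*sin(2^(2/3)*sqrt(3)*a/2) + C2*cos(2^(2/3)*sqrt(3)*a/2))*exp(-2^(2/3)*a/2)


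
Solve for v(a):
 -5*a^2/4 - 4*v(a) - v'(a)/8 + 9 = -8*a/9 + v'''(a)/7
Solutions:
 v(a) = C1*exp(-21^(1/3)*a*(-8*(18 + sqrt(331818)/32)^(1/3) + 21^(1/3)/(18 + sqrt(331818)/32)^(1/3))/48)*sin(sqrt(3)*a*(21/(378 + 21*sqrt(331818)/32)^(1/3) + 8*(378 + 21*sqrt(331818)/32)^(1/3))/48) + C2*exp(-21^(1/3)*a*(-8*(18 + sqrt(331818)/32)^(1/3) + 21^(1/3)/(18 + sqrt(331818)/32)^(1/3))/48)*cos(sqrt(3)*a*(21/(378 + 21*sqrt(331818)/32)^(1/3) + 8*(378 + 21*sqrt(331818)/32)^(1/3))/48) + C3*exp(21^(1/3)*a*(-8*(18 + sqrt(331818)/32)^(1/3) + 21^(1/3)/(18 + sqrt(331818)/32)^(1/3))/24) - 5*a^2/16 + 557*a/2304 + 165331/73728


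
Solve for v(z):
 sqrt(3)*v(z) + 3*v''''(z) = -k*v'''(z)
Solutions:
 v(z) = C1*exp(z*(-k - sqrt(k^2 + 6*2^(2/3)*3^(1/6)*(k^2 + sqrt(k^4 - 256*sqrt(3)))^(1/3) + 48*6^(1/3)/(k^2 + sqrt(k^4 - 256*sqrt(3)))^(1/3)) + sqrt(2)*sqrt(k^3/sqrt(k^2 + 6*2^(2/3)*3^(1/6)*(k^2 + sqrt(k^4 - 256*sqrt(3)))^(1/3) + 48*6^(1/3)/(k^2 + sqrt(k^4 - 256*sqrt(3)))^(1/3)) + k^2 - 3*2^(2/3)*3^(1/6)*(k^2 + sqrt(k^4 - 256*sqrt(3)))^(1/3) - 24*6^(1/3)/(k^2 + sqrt(k^4 - 256*sqrt(3)))^(1/3)))/12) + C2*exp(z*(-k + sqrt(k^2 + 6*2^(2/3)*3^(1/6)*(k^2 + sqrt(k^4 - 256*sqrt(3)))^(1/3) + 48*6^(1/3)/(k^2 + sqrt(k^4 - 256*sqrt(3)))^(1/3)) - sqrt(2)*sqrt(-k^3/sqrt(k^2 + 6*2^(2/3)*3^(1/6)*(k^2 + sqrt(k^4 - 256*sqrt(3)))^(1/3) + 48*6^(1/3)/(k^2 + sqrt(k^4 - 256*sqrt(3)))^(1/3)) + k^2 - 3*2^(2/3)*3^(1/6)*(k^2 + sqrt(k^4 - 256*sqrt(3)))^(1/3) - 24*6^(1/3)/(k^2 + sqrt(k^4 - 256*sqrt(3)))^(1/3)))/12) + C3*exp(z*(-k + sqrt(k^2 + 6*2^(2/3)*3^(1/6)*(k^2 + sqrt(k^4 - 256*sqrt(3)))^(1/3) + 48*6^(1/3)/(k^2 + sqrt(k^4 - 256*sqrt(3)))^(1/3)) + sqrt(2)*sqrt(-k^3/sqrt(k^2 + 6*2^(2/3)*3^(1/6)*(k^2 + sqrt(k^4 - 256*sqrt(3)))^(1/3) + 48*6^(1/3)/(k^2 + sqrt(k^4 - 256*sqrt(3)))^(1/3)) + k^2 - 3*2^(2/3)*3^(1/6)*(k^2 + sqrt(k^4 - 256*sqrt(3)))^(1/3) - 24*6^(1/3)/(k^2 + sqrt(k^4 - 256*sqrt(3)))^(1/3)))/12) + C4*exp(-z*(k + sqrt(k^2 + 6*2^(2/3)*3^(1/6)*(k^2 + sqrt(k^4 - 256*sqrt(3)))^(1/3) + 48*6^(1/3)/(k^2 + sqrt(k^4 - 256*sqrt(3)))^(1/3)) + sqrt(2)*sqrt(k^3/sqrt(k^2 + 6*2^(2/3)*3^(1/6)*(k^2 + sqrt(k^4 - 256*sqrt(3)))^(1/3) + 48*6^(1/3)/(k^2 + sqrt(k^4 - 256*sqrt(3)))^(1/3)) + k^2 - 3*2^(2/3)*3^(1/6)*(k^2 + sqrt(k^4 - 256*sqrt(3)))^(1/3) - 24*6^(1/3)/(k^2 + sqrt(k^4 - 256*sqrt(3)))^(1/3)))/12)


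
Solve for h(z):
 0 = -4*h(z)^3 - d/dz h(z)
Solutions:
 h(z) = -sqrt(2)*sqrt(-1/(C1 - 4*z))/2
 h(z) = sqrt(2)*sqrt(-1/(C1 - 4*z))/2


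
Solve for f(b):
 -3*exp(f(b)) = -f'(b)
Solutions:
 f(b) = log(-1/(C1 + 3*b))


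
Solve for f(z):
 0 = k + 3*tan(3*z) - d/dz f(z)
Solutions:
 f(z) = C1 + k*z - log(cos(3*z))


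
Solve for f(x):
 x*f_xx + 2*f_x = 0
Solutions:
 f(x) = C1 + C2/x


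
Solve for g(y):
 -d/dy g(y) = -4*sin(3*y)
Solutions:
 g(y) = C1 - 4*cos(3*y)/3


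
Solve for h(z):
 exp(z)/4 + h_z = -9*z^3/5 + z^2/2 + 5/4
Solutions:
 h(z) = C1 - 9*z^4/20 + z^3/6 + 5*z/4 - exp(z)/4


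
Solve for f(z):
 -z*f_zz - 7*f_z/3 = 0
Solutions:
 f(z) = C1 + C2/z^(4/3)


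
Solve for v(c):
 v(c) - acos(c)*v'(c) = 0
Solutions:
 v(c) = C1*exp(Integral(1/acos(c), c))


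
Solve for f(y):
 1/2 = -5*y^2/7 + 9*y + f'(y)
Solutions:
 f(y) = C1 + 5*y^3/21 - 9*y^2/2 + y/2


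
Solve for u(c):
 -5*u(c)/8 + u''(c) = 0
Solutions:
 u(c) = C1*exp(-sqrt(10)*c/4) + C2*exp(sqrt(10)*c/4)


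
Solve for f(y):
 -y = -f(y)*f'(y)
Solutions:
 f(y) = -sqrt(C1 + y^2)
 f(y) = sqrt(C1 + y^2)


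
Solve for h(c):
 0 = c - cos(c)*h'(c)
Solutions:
 h(c) = C1 + Integral(c/cos(c), c)


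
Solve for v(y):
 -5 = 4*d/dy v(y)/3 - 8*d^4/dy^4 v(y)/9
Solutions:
 v(y) = C1 + C4*exp(2^(2/3)*3^(1/3)*y/2) - 15*y/4 + (C2*sin(2^(2/3)*3^(5/6)*y/4) + C3*cos(2^(2/3)*3^(5/6)*y/4))*exp(-2^(2/3)*3^(1/3)*y/4)


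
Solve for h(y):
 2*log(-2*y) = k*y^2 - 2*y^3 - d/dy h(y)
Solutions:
 h(y) = C1 + k*y^3/3 - y^4/2 - 2*y*log(-y) + 2*y*(1 - log(2))


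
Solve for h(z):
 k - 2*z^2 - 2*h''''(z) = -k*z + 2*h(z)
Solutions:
 h(z) = k*z/2 + k/2 - z^2 + (C1*sin(sqrt(2)*z/2) + C2*cos(sqrt(2)*z/2))*exp(-sqrt(2)*z/2) + (C3*sin(sqrt(2)*z/2) + C4*cos(sqrt(2)*z/2))*exp(sqrt(2)*z/2)


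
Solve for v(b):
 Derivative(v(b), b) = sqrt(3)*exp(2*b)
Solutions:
 v(b) = C1 + sqrt(3)*exp(2*b)/2


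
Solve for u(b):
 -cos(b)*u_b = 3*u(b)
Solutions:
 u(b) = C1*(sin(b) - 1)^(3/2)/(sin(b) + 1)^(3/2)


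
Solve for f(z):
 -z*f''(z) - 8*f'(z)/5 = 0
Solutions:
 f(z) = C1 + C2/z^(3/5)


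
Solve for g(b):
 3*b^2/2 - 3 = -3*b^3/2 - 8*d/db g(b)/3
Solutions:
 g(b) = C1 - 9*b^4/64 - 3*b^3/16 + 9*b/8


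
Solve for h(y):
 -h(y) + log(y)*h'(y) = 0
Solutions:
 h(y) = C1*exp(li(y))


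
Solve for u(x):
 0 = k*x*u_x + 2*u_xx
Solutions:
 u(x) = Piecewise((-sqrt(pi)*C1*erf(sqrt(k)*x/2)/sqrt(k) - C2, (k > 0) | (k < 0)), (-C1*x - C2, True))


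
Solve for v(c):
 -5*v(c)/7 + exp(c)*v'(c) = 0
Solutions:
 v(c) = C1*exp(-5*exp(-c)/7)


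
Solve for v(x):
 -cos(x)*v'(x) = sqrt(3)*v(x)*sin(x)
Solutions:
 v(x) = C1*cos(x)^(sqrt(3))


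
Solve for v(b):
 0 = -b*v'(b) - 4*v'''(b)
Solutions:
 v(b) = C1 + Integral(C2*airyai(-2^(1/3)*b/2) + C3*airybi(-2^(1/3)*b/2), b)


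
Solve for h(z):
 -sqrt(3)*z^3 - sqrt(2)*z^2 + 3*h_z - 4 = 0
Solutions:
 h(z) = C1 + sqrt(3)*z^4/12 + sqrt(2)*z^3/9 + 4*z/3


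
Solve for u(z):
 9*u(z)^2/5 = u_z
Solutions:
 u(z) = -5/(C1 + 9*z)


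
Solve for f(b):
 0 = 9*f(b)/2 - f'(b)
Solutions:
 f(b) = C1*exp(9*b/2)


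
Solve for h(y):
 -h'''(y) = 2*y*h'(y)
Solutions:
 h(y) = C1 + Integral(C2*airyai(-2^(1/3)*y) + C3*airybi(-2^(1/3)*y), y)


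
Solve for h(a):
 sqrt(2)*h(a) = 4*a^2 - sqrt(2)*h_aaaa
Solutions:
 h(a) = 2*sqrt(2)*a^2 + (C1*sin(sqrt(2)*a/2) + C2*cos(sqrt(2)*a/2))*exp(-sqrt(2)*a/2) + (C3*sin(sqrt(2)*a/2) + C4*cos(sqrt(2)*a/2))*exp(sqrt(2)*a/2)


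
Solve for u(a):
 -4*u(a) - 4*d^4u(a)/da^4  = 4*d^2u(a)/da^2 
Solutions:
 u(a) = (C1*sin(sqrt(3)*a/2) + C2*cos(sqrt(3)*a/2))*exp(-a/2) + (C3*sin(sqrt(3)*a/2) + C4*cos(sqrt(3)*a/2))*exp(a/2)


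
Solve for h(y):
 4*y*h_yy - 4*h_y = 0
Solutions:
 h(y) = C1 + C2*y^2


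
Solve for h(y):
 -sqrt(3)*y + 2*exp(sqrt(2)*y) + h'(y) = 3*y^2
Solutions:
 h(y) = C1 + y^3 + sqrt(3)*y^2/2 - sqrt(2)*exp(sqrt(2)*y)


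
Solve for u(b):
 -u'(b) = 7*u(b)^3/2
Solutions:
 u(b) = -sqrt(-1/(C1 - 7*b))
 u(b) = sqrt(-1/(C1 - 7*b))


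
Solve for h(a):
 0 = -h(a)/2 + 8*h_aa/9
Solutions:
 h(a) = C1*exp(-3*a/4) + C2*exp(3*a/4)


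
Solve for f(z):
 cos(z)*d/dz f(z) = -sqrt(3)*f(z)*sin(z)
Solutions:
 f(z) = C1*cos(z)^(sqrt(3))


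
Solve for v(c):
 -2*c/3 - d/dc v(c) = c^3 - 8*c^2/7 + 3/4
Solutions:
 v(c) = C1 - c^4/4 + 8*c^3/21 - c^2/3 - 3*c/4


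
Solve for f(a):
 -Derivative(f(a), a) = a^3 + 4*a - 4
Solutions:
 f(a) = C1 - a^4/4 - 2*a^2 + 4*a


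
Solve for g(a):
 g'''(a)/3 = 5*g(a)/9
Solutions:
 g(a) = C3*exp(3^(2/3)*5^(1/3)*a/3) + (C1*sin(3^(1/6)*5^(1/3)*a/2) + C2*cos(3^(1/6)*5^(1/3)*a/2))*exp(-3^(2/3)*5^(1/3)*a/6)


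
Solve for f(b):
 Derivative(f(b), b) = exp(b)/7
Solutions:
 f(b) = C1 + exp(b)/7


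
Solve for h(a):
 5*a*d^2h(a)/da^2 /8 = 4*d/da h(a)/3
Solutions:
 h(a) = C1 + C2*a^(47/15)


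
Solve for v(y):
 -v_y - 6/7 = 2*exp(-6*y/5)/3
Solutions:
 v(y) = C1 - 6*y/7 + 5*exp(-6*y/5)/9


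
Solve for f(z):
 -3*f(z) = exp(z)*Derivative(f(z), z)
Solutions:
 f(z) = C1*exp(3*exp(-z))


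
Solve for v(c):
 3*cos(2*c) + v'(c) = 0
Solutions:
 v(c) = C1 - 3*sin(2*c)/2


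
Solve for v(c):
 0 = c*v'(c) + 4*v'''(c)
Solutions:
 v(c) = C1 + Integral(C2*airyai(-2^(1/3)*c/2) + C3*airybi(-2^(1/3)*c/2), c)


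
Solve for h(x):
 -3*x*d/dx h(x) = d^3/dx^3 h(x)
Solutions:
 h(x) = C1 + Integral(C2*airyai(-3^(1/3)*x) + C3*airybi(-3^(1/3)*x), x)


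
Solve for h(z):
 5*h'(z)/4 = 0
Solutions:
 h(z) = C1


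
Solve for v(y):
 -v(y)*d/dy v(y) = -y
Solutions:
 v(y) = -sqrt(C1 + y^2)
 v(y) = sqrt(C1 + y^2)


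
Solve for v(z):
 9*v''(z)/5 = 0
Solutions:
 v(z) = C1 + C2*z


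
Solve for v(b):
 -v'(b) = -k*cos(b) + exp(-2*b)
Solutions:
 v(b) = C1 + k*sin(b) + exp(-2*b)/2


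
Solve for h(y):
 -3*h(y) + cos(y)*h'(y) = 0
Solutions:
 h(y) = C1*(sin(y) + 1)^(3/2)/(sin(y) - 1)^(3/2)


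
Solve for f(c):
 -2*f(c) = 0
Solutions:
 f(c) = 0


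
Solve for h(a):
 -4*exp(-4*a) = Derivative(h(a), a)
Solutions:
 h(a) = C1 + exp(-4*a)


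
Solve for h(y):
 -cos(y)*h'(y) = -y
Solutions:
 h(y) = C1 + Integral(y/cos(y), y)


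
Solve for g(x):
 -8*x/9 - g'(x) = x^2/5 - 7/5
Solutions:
 g(x) = C1 - x^3/15 - 4*x^2/9 + 7*x/5


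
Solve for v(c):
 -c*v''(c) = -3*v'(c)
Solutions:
 v(c) = C1 + C2*c^4


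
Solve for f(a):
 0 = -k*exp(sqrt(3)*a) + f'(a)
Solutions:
 f(a) = C1 + sqrt(3)*k*exp(sqrt(3)*a)/3


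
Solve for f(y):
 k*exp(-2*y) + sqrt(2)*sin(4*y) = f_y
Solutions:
 f(y) = C1 - k*exp(-2*y)/2 - sqrt(2)*cos(4*y)/4


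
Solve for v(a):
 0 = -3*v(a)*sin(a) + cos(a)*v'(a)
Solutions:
 v(a) = C1/cos(a)^3


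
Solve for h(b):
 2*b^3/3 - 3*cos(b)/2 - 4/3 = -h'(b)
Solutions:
 h(b) = C1 - b^4/6 + 4*b/3 + 3*sin(b)/2


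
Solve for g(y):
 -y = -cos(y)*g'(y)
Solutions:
 g(y) = C1 + Integral(y/cos(y), y)


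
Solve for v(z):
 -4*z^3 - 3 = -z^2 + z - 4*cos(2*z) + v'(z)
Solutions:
 v(z) = C1 - z^4 + z^3/3 - z^2/2 - 3*z + 2*sin(2*z)


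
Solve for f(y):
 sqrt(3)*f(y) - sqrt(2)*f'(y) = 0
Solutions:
 f(y) = C1*exp(sqrt(6)*y/2)


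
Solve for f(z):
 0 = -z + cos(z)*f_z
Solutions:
 f(z) = C1 + Integral(z/cos(z), z)


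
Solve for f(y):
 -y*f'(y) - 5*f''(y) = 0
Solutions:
 f(y) = C1 + C2*erf(sqrt(10)*y/10)


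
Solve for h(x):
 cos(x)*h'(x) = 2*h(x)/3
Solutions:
 h(x) = C1*(sin(x) + 1)^(1/3)/(sin(x) - 1)^(1/3)


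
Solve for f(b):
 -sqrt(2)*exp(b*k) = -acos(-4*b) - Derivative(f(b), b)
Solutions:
 f(b) = C1 - b*acos(-4*b) - sqrt(1 - 16*b^2)/4 + sqrt(2)*Piecewise((exp(b*k)/k, Ne(k, 0)), (b, True))


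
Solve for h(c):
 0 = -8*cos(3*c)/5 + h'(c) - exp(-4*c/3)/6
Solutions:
 h(c) = C1 + 8*sin(3*c)/15 - exp(-4*c/3)/8


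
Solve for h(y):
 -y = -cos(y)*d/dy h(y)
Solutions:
 h(y) = C1 + Integral(y/cos(y), y)


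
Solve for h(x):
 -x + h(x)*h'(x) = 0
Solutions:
 h(x) = -sqrt(C1 + x^2)
 h(x) = sqrt(C1 + x^2)


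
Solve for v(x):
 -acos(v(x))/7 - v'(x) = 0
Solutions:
 Integral(1/acos(_y), (_y, v(x))) = C1 - x/7


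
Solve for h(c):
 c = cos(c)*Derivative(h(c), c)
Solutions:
 h(c) = C1 + Integral(c/cos(c), c)


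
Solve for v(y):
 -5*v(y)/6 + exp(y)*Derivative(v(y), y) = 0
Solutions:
 v(y) = C1*exp(-5*exp(-y)/6)


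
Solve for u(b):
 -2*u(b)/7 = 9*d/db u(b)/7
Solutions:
 u(b) = C1*exp(-2*b/9)


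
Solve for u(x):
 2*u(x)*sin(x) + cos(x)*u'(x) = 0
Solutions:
 u(x) = C1*cos(x)^2


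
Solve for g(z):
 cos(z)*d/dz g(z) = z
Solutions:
 g(z) = C1 + Integral(z/cos(z), z)


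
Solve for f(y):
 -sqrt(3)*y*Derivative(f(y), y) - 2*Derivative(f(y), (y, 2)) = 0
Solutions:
 f(y) = C1 + C2*erf(3^(1/4)*y/2)


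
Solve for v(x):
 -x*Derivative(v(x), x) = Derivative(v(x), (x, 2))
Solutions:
 v(x) = C1 + C2*erf(sqrt(2)*x/2)


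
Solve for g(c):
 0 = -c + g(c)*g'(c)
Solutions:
 g(c) = -sqrt(C1 + c^2)
 g(c) = sqrt(C1 + c^2)


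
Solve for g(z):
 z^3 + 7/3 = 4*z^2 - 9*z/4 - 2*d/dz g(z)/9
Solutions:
 g(z) = C1 - 9*z^4/8 + 6*z^3 - 81*z^2/16 - 21*z/2


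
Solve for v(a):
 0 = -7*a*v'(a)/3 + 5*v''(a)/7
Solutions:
 v(a) = C1 + C2*erfi(7*sqrt(30)*a/30)


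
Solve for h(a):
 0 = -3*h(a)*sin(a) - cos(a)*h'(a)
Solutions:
 h(a) = C1*cos(a)^3


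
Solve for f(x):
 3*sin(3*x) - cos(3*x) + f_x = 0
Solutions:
 f(x) = C1 + sin(3*x)/3 + cos(3*x)


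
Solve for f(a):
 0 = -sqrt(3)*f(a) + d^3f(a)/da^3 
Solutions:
 f(a) = C3*exp(3^(1/6)*a) + (C1*sin(3^(2/3)*a/2) + C2*cos(3^(2/3)*a/2))*exp(-3^(1/6)*a/2)


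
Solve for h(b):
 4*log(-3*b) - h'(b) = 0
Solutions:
 h(b) = C1 + 4*b*log(-b) + 4*b*(-1 + log(3))


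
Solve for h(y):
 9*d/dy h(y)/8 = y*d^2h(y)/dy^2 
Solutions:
 h(y) = C1 + C2*y^(17/8)


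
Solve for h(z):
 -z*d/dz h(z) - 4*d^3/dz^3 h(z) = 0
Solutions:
 h(z) = C1 + Integral(C2*airyai(-2^(1/3)*z/2) + C3*airybi(-2^(1/3)*z/2), z)


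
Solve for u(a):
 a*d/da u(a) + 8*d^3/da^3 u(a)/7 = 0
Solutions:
 u(a) = C1 + Integral(C2*airyai(-7^(1/3)*a/2) + C3*airybi(-7^(1/3)*a/2), a)


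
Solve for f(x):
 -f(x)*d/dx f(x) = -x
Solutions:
 f(x) = -sqrt(C1 + x^2)
 f(x) = sqrt(C1 + x^2)


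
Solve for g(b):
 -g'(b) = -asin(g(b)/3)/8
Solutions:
 Integral(1/asin(_y/3), (_y, g(b))) = C1 + b/8


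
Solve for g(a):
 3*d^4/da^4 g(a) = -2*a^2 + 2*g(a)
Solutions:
 g(a) = C1*exp(-2^(1/4)*3^(3/4)*a/3) + C2*exp(2^(1/4)*3^(3/4)*a/3) + C3*sin(2^(1/4)*3^(3/4)*a/3) + C4*cos(2^(1/4)*3^(3/4)*a/3) + a^2


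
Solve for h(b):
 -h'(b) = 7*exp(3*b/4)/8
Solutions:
 h(b) = C1 - 7*exp(3*b/4)/6


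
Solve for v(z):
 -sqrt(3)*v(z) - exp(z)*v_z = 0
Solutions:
 v(z) = C1*exp(sqrt(3)*exp(-z))


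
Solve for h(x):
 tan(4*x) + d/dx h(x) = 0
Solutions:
 h(x) = C1 + log(cos(4*x))/4


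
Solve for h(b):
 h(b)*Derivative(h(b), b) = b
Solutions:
 h(b) = -sqrt(C1 + b^2)
 h(b) = sqrt(C1 + b^2)


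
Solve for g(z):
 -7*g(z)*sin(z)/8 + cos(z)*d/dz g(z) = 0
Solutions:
 g(z) = C1/cos(z)^(7/8)


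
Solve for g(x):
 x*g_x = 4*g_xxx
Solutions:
 g(x) = C1 + Integral(C2*airyai(2^(1/3)*x/2) + C3*airybi(2^(1/3)*x/2), x)


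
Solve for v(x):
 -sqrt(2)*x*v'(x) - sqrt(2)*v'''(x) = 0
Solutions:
 v(x) = C1 + Integral(C2*airyai(-x) + C3*airybi(-x), x)


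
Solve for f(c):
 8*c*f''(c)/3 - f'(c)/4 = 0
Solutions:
 f(c) = C1 + C2*c^(35/32)


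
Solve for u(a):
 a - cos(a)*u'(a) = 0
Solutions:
 u(a) = C1 + Integral(a/cos(a), a)


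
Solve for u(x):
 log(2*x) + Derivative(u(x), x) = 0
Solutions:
 u(x) = C1 - x*log(x) - x*log(2) + x


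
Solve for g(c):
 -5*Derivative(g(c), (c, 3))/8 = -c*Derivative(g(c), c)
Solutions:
 g(c) = C1 + Integral(C2*airyai(2*5^(2/3)*c/5) + C3*airybi(2*5^(2/3)*c/5), c)


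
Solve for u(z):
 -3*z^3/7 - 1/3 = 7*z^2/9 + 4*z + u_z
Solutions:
 u(z) = C1 - 3*z^4/28 - 7*z^3/27 - 2*z^2 - z/3


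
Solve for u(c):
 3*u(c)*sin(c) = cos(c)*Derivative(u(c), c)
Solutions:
 u(c) = C1/cos(c)^3


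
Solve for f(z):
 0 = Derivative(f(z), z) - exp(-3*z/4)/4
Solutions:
 f(z) = C1 - exp(-3*z/4)/3


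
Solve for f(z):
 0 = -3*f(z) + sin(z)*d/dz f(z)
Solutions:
 f(z) = C1*(cos(z) - 1)^(3/2)/(cos(z) + 1)^(3/2)


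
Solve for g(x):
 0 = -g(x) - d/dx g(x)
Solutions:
 g(x) = C1*exp(-x)


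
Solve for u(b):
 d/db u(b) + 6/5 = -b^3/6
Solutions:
 u(b) = C1 - b^4/24 - 6*b/5


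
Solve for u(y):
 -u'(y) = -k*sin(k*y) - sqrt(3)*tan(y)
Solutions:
 u(y) = C1 + k*Piecewise((-cos(k*y)/k, Ne(k, 0)), (0, True)) - sqrt(3)*log(cos(y))


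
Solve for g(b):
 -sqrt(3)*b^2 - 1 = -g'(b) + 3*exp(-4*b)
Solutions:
 g(b) = C1 + sqrt(3)*b^3/3 + b - 3*exp(-4*b)/4


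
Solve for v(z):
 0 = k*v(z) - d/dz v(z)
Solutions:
 v(z) = C1*exp(k*z)


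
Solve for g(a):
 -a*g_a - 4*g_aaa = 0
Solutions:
 g(a) = C1 + Integral(C2*airyai(-2^(1/3)*a/2) + C3*airybi(-2^(1/3)*a/2), a)


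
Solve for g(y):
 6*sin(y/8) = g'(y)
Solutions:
 g(y) = C1 - 48*cos(y/8)


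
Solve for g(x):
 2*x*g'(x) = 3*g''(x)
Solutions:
 g(x) = C1 + C2*erfi(sqrt(3)*x/3)


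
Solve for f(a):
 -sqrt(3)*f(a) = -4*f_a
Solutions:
 f(a) = C1*exp(sqrt(3)*a/4)


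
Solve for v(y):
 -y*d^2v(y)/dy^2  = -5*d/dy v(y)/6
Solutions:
 v(y) = C1 + C2*y^(11/6)


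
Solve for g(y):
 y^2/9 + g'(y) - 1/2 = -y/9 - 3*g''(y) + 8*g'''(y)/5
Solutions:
 g(y) = C1 + C2*exp(y*(15 - sqrt(385))/16) + C3*exp(y*(15 + sqrt(385))/16) - y^3/27 + 5*y^2/18 - 137*y/90


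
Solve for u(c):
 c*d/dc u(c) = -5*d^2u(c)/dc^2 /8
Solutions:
 u(c) = C1 + C2*erf(2*sqrt(5)*c/5)


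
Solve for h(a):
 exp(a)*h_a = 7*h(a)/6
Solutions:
 h(a) = C1*exp(-7*exp(-a)/6)


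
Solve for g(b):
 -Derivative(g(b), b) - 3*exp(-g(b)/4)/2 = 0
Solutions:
 g(b) = 4*log(C1 - 3*b/8)


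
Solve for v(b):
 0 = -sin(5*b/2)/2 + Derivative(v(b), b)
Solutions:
 v(b) = C1 - cos(5*b/2)/5


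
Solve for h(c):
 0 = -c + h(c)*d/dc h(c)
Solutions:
 h(c) = -sqrt(C1 + c^2)
 h(c) = sqrt(C1 + c^2)


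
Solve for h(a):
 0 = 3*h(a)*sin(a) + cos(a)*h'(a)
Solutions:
 h(a) = C1*cos(a)^3


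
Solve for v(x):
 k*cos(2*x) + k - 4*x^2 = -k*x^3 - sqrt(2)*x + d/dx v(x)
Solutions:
 v(x) = C1 + k*x^4/4 + k*(x + sin(x)*cos(x)) - 4*x^3/3 + sqrt(2)*x^2/2


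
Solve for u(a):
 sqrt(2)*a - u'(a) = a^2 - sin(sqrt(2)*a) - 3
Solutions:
 u(a) = C1 - a^3/3 + sqrt(2)*a^2/2 + 3*a - sqrt(2)*cos(sqrt(2)*a)/2


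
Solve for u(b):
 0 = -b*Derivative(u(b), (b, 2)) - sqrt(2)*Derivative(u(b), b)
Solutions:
 u(b) = C1 + C2*b^(1 - sqrt(2))


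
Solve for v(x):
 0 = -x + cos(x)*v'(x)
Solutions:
 v(x) = C1 + Integral(x/cos(x), x)


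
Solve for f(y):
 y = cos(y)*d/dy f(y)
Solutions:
 f(y) = C1 + Integral(y/cos(y), y)


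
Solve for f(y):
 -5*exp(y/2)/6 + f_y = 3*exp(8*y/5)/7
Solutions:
 f(y) = C1 + 15*exp(8*y/5)/56 + 5*exp(y/2)/3


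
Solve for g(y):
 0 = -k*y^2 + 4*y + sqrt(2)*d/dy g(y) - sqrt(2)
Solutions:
 g(y) = C1 + sqrt(2)*k*y^3/6 - sqrt(2)*y^2 + y


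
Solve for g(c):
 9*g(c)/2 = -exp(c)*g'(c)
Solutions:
 g(c) = C1*exp(9*exp(-c)/2)


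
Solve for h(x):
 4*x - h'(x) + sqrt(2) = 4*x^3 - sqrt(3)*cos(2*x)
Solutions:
 h(x) = C1 - x^4 + 2*x^2 + sqrt(2)*x + sqrt(3)*sin(2*x)/2


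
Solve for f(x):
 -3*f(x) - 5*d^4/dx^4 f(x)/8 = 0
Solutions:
 f(x) = (C1*sin(5^(3/4)*6^(1/4)*x/5) + C2*cos(5^(3/4)*6^(1/4)*x/5))*exp(-5^(3/4)*6^(1/4)*x/5) + (C3*sin(5^(3/4)*6^(1/4)*x/5) + C4*cos(5^(3/4)*6^(1/4)*x/5))*exp(5^(3/4)*6^(1/4)*x/5)


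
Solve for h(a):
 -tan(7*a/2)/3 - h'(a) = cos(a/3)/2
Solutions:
 h(a) = C1 + 2*log(cos(7*a/2))/21 - 3*sin(a/3)/2


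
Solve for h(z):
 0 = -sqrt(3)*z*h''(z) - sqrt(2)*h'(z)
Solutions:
 h(z) = C1 + C2*z^(1 - sqrt(6)/3)


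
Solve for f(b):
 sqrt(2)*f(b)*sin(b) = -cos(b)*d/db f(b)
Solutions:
 f(b) = C1*cos(b)^(sqrt(2))


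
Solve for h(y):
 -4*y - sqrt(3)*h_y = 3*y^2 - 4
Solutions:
 h(y) = C1 - sqrt(3)*y^3/3 - 2*sqrt(3)*y^2/3 + 4*sqrt(3)*y/3


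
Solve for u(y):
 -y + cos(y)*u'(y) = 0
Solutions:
 u(y) = C1 + Integral(y/cos(y), y)


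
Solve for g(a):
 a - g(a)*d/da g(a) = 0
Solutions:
 g(a) = -sqrt(C1 + a^2)
 g(a) = sqrt(C1 + a^2)


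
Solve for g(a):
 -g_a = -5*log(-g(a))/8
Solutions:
 -li(-g(a)) = C1 + 5*a/8


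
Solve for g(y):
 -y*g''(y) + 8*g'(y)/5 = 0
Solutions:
 g(y) = C1 + C2*y^(13/5)


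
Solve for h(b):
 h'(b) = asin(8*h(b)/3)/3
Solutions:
 Integral(1/asin(8*_y/3), (_y, h(b))) = C1 + b/3


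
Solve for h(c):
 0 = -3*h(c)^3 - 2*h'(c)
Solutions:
 h(c) = -sqrt(-1/(C1 - 3*c))
 h(c) = sqrt(-1/(C1 - 3*c))


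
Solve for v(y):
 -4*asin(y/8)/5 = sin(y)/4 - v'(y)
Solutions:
 v(y) = C1 + 4*y*asin(y/8)/5 + 4*sqrt(64 - y^2)/5 - cos(y)/4


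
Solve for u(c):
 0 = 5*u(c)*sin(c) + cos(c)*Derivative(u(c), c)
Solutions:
 u(c) = C1*cos(c)^5


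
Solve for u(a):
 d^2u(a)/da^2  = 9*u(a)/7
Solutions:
 u(a) = C1*exp(-3*sqrt(7)*a/7) + C2*exp(3*sqrt(7)*a/7)


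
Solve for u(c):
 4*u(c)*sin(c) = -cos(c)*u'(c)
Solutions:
 u(c) = C1*cos(c)^4


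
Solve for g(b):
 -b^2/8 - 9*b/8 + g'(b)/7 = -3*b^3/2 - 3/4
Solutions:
 g(b) = C1 - 21*b^4/8 + 7*b^3/24 + 63*b^2/16 - 21*b/4


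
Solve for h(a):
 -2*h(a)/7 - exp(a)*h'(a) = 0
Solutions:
 h(a) = C1*exp(2*exp(-a)/7)
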